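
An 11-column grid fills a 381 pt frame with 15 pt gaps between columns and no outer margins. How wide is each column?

381 − 10·15 = 231; ÷11 gives c = 21 pt.

21 pt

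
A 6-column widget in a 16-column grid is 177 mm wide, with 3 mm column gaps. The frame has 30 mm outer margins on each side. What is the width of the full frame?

537 mm

Subtracting 5 column gaps of 3 leaves 162 for 6 columns, so c = 27 mm.
Total width: 2·30 + 16·27 + 15·3 = 537 mm.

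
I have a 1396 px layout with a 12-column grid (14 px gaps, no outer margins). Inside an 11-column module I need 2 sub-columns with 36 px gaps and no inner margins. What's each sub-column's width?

12c + 11·14 = 1396 → 12c = 1242 → c = 103.5 px.
11 columns plus 10 gaps: 1138.5 + 140 = 1278.5 px.
Subtracting 1 gap of 36 leaves 1242.5 for 2 columns, so d = 621.25 px.

621.25 px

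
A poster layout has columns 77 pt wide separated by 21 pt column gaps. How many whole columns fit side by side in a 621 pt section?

k columns need k·77 + (k−1)·21 = k·98 − 21.
k·98 − 21 ≤ 621 → k ≤ 642 / 98 ≈ 6.55, so k = 6.

6 columns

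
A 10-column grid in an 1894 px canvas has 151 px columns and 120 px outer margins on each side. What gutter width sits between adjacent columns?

Inside the margins: 1894 − 240 = 1654 px.
10 columns take 10·151 = 1510 px; remaining 144 splits into 9 gutters.
g = 144 / 9 = 16 px.

16 px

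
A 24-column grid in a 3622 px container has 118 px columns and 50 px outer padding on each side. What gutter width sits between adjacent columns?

30 px

Subtract both margins: 3622 − 2·50 = 3522 px.
24·118 + 23g = 3522 → 23g = 690 → g = 30 px.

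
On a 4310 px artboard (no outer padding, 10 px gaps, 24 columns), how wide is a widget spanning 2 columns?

4310 − 23·10 = 4080; ÷24 gives c = 170 px.
2-column span = 2·170 + 1·10 = 350 px.

350 px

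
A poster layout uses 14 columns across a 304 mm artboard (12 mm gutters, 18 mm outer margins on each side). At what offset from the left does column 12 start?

Inside the margins: 304 − 36 = 268 mm.
14c + 13·12 = 268 → 14c = 112 → c = 8 mm.
Column 12 starts at margin + 11·(column + gutter) = 18 + 11·20 = 238 mm.

238 mm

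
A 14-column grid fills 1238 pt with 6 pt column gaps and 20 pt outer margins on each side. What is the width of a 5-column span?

424 pt

Content width = 1238 − 2·20 = 1198 pt.
14c + 13·6 = 1198 → 14c = 1120 → c = 80 pt.
Span of 5: 5·80 + 4·6 = 400 + 24 = 424 pt.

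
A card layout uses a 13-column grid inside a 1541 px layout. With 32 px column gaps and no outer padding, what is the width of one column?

89 px

1541 − 12·32 = 1157; ÷13 gives c = 89 px.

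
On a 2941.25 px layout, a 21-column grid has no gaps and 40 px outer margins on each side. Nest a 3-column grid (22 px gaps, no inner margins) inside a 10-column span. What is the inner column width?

Inside the margins: 2941.25 − 80 = 2861.25 px.
With no gaps, each column is 2861.25/21 = 136.25 px.
10-column span = 10·136.25 = 1362.5 px.
1362.5 − 2·22 = 1318.5; ÷3 gives d = 439.5 px.

439.5 px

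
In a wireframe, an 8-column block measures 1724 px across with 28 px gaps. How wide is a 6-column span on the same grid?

1724 − 7·28 = 1528; ÷8 gives c = 191 px.
6-column span = 6·191 + 5·28 = 1286 px.

1286 px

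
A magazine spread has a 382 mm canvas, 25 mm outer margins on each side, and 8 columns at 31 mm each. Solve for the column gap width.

12 mm

Take off 50 mm of margins, leaving 332 mm.
8·31 + 7g = 332 → 7g = 84 → g = 12 mm.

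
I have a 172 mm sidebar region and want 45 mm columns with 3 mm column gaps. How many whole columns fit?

k columns need k·45 + (k−1)·3 = k·48 − 3.
k·48 − 3 ≤ 172 → k ≤ 175 / 48 ≈ 3.65, so k = 3.

3 columns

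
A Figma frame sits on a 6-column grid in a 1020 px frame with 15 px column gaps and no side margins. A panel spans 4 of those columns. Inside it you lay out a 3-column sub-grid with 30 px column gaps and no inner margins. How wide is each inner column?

1020 − 5·15 = 945; ÷6 gives c = 157.5 px.
4 columns plus 3 column gaps: 630 + 45 = 675 px.
3d + 2·30 = 675 → 3d = 615 → d = 205 px.

205 px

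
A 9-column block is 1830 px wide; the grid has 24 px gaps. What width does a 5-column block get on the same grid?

1006 px

Subtracting 8 gaps of 24 leaves 1638 for 9 columns, so c = 182 px.
Span of 5: 5·182 + 4·24 = 910 + 96 = 1006 px.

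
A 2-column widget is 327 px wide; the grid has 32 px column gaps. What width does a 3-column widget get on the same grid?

506.5 px

2 columns + 1 column gap: 2c + 1·32 = 327.
2c = 327 − 32 = 295, so c = 147.5 px.
3 columns plus 2 column gaps: 442.5 + 64 = 506.5 px.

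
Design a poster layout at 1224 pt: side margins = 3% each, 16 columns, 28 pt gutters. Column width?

45.66 pt

1224 × (1 − 2·3%) = 1224 × 94% = 1150.56 pt for the columns.
1150.56 − 15·28 = 730.56; ÷16 gives c = 45.66 pt.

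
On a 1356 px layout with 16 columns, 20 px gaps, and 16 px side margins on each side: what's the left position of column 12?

940 px

Content = 1356 − 2·16 = 1324 px.
16 columns + 15 gaps: 16c + 15·20 = 1324.
16c = 1324 − 300 = 1024, so c = 64 px.
Each column+gutter stride is 84 px; 11 of them past the 16 px margin is 16 + 924 = 940 px.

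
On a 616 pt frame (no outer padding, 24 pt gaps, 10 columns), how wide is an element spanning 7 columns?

424 pt

10 columns + 9 gaps: 10c + 9·24 = 616.
10c = 616 − 216 = 400, so c = 40 pt.
Span of 7: 7·40 + 6·24 = 280 + 144 = 424 pt.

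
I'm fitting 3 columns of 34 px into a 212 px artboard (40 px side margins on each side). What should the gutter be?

Take off 80 px of margins, leaving 132 px.
3·34 + 2g = 132 → 2g = 30 → g = 15 px.

15 px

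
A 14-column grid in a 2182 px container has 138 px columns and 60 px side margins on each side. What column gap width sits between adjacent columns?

10 px

Subtract both margins: 2182 − 2·60 = 2062 px.
14·138 + 13g = 2062 → 13g = 130 → g = 10 px.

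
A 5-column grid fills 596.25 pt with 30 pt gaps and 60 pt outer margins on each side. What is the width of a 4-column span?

375 pt

Take off 120 pt of margins, leaving 476.25 pt.
5 columns + 4 gaps: 5c + 4·30 = 476.25.
5c = 476.25 − 120 = 356.25, so c = 71.25 pt.
4 columns plus 3 gaps: 285 + 90 = 375 pt.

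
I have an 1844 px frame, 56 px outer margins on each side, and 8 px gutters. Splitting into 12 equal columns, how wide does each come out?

Content width = 1844 − 2·56 = 1732 px.
Subtracting 11 gutters of 8 leaves 1644 for 12 columns, so c = 137 px.

137 px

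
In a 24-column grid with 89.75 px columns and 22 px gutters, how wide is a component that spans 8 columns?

8 columns plus 7 gutters: 718 + 154 = 872 px.

872 px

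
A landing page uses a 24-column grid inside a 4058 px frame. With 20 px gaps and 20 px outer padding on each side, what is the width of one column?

148.25 px

Content width = 4058 − 2·20 = 4018 px.
24 columns + 23 gaps: 24c + 23·20 = 4018.
24c = 4018 − 460 = 3558, so c = 148.25 px.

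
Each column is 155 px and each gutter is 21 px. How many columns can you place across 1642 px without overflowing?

Each extra column adds 155 + 21 = 176 px.
(1642 + 21) / 176 = 9.45, so 9 columns fit.

9 columns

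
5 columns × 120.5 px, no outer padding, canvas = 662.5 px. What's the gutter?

15 px

Columns use 602.5 px, leaving 60 px across 4 gutters = 15 px each.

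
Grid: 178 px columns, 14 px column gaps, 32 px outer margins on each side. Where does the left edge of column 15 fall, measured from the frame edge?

Each column+gutter stride is 192 px; 14 of them past the 32 px margin is 32 + 2688 = 2720 px.

2720 px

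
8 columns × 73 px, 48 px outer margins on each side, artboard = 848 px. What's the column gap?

Take off 96 px of margins, leaving 752 px.
8·73 + 7g = 752 → 7g = 168 → g = 24 px.

24 px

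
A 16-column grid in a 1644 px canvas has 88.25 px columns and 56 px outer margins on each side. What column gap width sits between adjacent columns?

8 px

Subtract both margins: 1644 − 2·56 = 1532 px.
16 columns take 16·88.25 = 1412 px; remaining 120 splits into 15 column gaps.
g = 120 / 15 = 8 px.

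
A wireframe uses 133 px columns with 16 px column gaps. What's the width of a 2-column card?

282 px

2-column span = 2·133 + 1·16 = 282 px.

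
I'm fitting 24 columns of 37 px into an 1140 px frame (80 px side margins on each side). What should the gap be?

4 px

Subtract both margins: 1140 − 2·80 = 980 px.
Columns use 888 px, leaving 92 px across 23 gaps = 4 px each.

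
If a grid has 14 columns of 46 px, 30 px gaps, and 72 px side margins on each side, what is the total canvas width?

Canvas = 2·72 + 14·46 + 13·30 = 144 + 644 + 390 = 1178 px.

1178 px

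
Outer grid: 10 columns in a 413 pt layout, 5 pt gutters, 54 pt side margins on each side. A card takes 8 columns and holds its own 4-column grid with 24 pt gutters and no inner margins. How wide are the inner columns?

42.75 pt

Take off 108 pt of margins, leaving 305 pt.
10c + 9·5 = 305 → 10c = 260 → c = 26 pt.
8 columns plus 7 gutters: 208 + 35 = 243 pt.
243 − 3·24 = 171; ÷4 gives d = 42.75 pt.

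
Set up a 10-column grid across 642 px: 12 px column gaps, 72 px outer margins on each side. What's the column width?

39 px

Inside the margins: 642 − 144 = 498 px.
10 columns + 9 column gaps: 10c + 9·12 = 498.
10c = 498 − 108 = 390, so c = 39 px.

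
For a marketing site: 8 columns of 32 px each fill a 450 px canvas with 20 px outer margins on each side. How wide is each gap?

22 px

Subtract both margins: 450 − 2·20 = 410 px.
8 columns take 8·32 = 256 px; remaining 154 splits into 7 gaps.
g = 154 / 7 = 22 px.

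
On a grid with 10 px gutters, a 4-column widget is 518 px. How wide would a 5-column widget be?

650 px

4c + 3·10 = 518 → 4c = 488 → c = 122 px.
5-column span = 5·122 + 4·10 = 650 px.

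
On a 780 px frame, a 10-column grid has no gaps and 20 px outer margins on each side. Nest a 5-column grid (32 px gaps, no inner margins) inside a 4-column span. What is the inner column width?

Take off 40 px of margins, leaving 740 px.
With no gaps, each column is 740/10 = 74 px.
With no gaps, 4 columns span 4·74 = 296 px.
296 − 4·32 = 168; ÷5 gives d = 33.6 px.

33.6 px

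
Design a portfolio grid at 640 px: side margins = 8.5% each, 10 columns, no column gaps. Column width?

53.12 px

Margins: 8.5% × 640 = 54.4 px each, so content = 640 − 108.8 = 531.2 px.
10c = 531.2 → c = 53.12 px.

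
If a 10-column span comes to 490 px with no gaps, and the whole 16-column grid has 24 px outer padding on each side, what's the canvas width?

832 px

490 / 10 = 49 px per column.
Summing: 48 + 784 = 832 px.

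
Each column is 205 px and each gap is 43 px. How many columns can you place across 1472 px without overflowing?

6 columns: 6·205 + 5·43 = 1445 px ≤ 1472.
7 columns: 1693 px > 1472. So 6.

6 columns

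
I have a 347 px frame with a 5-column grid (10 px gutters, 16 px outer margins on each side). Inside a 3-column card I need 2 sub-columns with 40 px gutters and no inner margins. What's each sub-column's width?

72.5 px

Outer content = 347 − 2·16 = 315 px.
5 columns + 4 gutters: 5c + 4·10 = 315.
5c = 315 − 40 = 275, so c = 55 px.
Span of 3: 3·55 + 2·10 = 165 + 20 = 185 px.
2 columns + 1 gutter: 2d + 1·40 = 185.
2d = 185 − 40 = 145, so d = 72.5 px.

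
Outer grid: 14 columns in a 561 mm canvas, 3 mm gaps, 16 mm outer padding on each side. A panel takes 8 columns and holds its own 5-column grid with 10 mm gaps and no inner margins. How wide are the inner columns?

Inside the margins: 561 − 32 = 529 mm.
Subtracting 13 gaps of 3 leaves 490 for 14 columns, so c = 35 mm.
8-column span = 8·35 + 7·3 = 301 mm.
5 columns + 4 gaps: 5d + 4·10 = 301.
5d = 301 − 40 = 261, so d = 52.2 mm.

52.2 mm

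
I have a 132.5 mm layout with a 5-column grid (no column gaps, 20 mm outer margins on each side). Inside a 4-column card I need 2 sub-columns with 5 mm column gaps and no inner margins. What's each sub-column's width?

Take off 40 mm of margins, leaving 92.5 mm.
With no column gaps, each column is 92.5/5 = 18.5 mm.
With no column gaps, 4 columns span 4·18.5 = 74 mm.
2d + 1·5 = 74 → 2d = 69 → d = 34.5 mm.

34.5 mm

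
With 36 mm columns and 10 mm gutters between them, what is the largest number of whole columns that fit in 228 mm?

k columns need k·36 + (k−1)·10 = k·46 − 10.
k·46 − 10 ≤ 228 → k ≤ 238 / 46 ≈ 5.17, so k = 5.

5 columns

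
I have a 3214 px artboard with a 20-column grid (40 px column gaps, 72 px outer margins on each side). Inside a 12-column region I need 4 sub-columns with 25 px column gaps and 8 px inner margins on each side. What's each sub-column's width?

433.75 px

Take off 144 px of margins, leaving 3070 px.
20c + 19·40 = 3070 → 20c = 2310 → c = 115.5 px.
12 columns plus 11 column gaps: 1386 + 440 = 1826 px.
Inner content = 1826 − 2·8 = 1810 px.
1810 − 3·25 = 1735; ÷4 gives d = 433.75 px.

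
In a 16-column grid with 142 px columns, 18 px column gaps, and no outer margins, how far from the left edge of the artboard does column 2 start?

160 px

Before column 2: 1 column + 1 column gap.
Offset = 1·(142 + 18) = 1·160 = 160 px.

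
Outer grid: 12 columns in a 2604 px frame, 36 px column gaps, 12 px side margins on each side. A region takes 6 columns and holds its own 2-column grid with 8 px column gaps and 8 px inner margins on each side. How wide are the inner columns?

624 px

Outer content = 2604 − 2·12 = 2580 px.
2580 − 11·36 = 2184; ÷12 gives c = 182 px.
Span of 6: 6·182 + 5·36 = 1092 + 180 = 1272 px.
Inner content = 1272 − 2·8 = 1256 px.
2 columns + 1 column gap: 2d + 1·8 = 1256.
2d = 1256 − 8 = 1248, so d = 624 px.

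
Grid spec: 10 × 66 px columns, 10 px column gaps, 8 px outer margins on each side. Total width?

766 px

Layout = 2·8 + 10·66 + 9·10 = 16 + 660 + 90 = 766 px.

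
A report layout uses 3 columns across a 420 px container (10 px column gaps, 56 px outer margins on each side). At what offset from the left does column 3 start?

Inside the margins: 420 − 112 = 308 px.
3 columns + 2 column gaps: 3c + 2·10 = 308.
3c = 308 − 20 = 288, so c = 96 px.
Each column+gutter stride is 106 px; 2 of them past the 56 px margin is 56 + 212 = 268 px.

268 px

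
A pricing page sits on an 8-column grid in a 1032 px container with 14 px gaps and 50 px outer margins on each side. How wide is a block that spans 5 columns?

Subtract both margins: 1032 − 2·50 = 932 px.
932 − 7·14 = 834; ÷8 gives c = 104.25 px.
5-column span = 5·104.25 + 4·14 = 577.25 px.

577.25 px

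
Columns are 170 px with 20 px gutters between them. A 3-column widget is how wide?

Span of 3: 3·170 + 2·20 = 510 + 40 = 550 px.

550 px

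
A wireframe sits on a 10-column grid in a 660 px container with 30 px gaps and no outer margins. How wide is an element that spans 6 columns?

10c + 9·30 = 660 → 10c = 390 → c = 39 px.
6-column span = 6·39 + 5·30 = 384 px.

384 px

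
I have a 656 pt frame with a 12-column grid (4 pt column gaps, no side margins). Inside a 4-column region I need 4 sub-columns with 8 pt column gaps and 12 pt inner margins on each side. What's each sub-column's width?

656 − 11·4 = 612; ÷12 gives c = 51 pt.
4 columns plus 3 column gaps: 204 + 12 = 216 pt.
Inner content = 216 − 2·12 = 192 pt.
4 columns + 3 column gaps: 4d + 3·8 = 192.
4d = 192 − 24 = 168, so d = 42 pt.

42 pt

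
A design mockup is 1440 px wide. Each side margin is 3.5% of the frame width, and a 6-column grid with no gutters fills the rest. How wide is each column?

Each margin = 3.5% of 1440 = 50.4 px; content = 1440 − 2·50.4 = 1339.2 px.
6c = 1339.2 → c = 223.2 px.

223.2 px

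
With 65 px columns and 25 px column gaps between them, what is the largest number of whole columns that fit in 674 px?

k columns need k·65 + (k−1)·25 = k·90 − 25.
k·90 − 25 ≤ 674 → k ≤ 699 / 90 ≈ 7.77, so k = 7.

7 columns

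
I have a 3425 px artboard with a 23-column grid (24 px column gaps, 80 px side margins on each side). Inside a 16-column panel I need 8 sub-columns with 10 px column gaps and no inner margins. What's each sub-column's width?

Outer content = 3425 − 2·80 = 3265 px.
23 columns + 22 column gaps: 23c + 22·24 = 3265.
23c = 3265 − 528 = 2737, so c = 119 px.
Span of 16: 16·119 + 15·24 = 1904 + 360 = 2264 px.
8 columns + 7 column gaps: 8d + 7·10 = 2264.
8d = 2264 − 70 = 2194, so d = 274.25 px.

274.25 px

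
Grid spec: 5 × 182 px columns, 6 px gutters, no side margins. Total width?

934 px

Artboard = 5·182 + 4·6 = 910 + 24 = 934 px.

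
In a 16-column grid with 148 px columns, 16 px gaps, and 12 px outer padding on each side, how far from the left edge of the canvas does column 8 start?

1160 px

Column 8 starts at margin + 7·(column + gutter) = 12 + 7·164 = 1160 px.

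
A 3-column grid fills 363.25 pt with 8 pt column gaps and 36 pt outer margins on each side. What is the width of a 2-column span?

191.5 pt

Content width = 363.25 − 2·36 = 291.25 pt.
3 columns + 2 column gaps: 3c + 2·8 = 291.25.
3c = 291.25 − 16 = 275.25, so c = 91.75 pt.
2 columns plus 1 column gap: 183.5 + 8 = 191.5 pt.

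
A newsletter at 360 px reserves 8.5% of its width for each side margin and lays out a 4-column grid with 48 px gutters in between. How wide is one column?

38.7 px

Each margin = 8.5% of 360 = 30.6 px; content = 360 − 2·30.6 = 298.8 px.
298.8 − 3·48 = 154.8; ÷4 gives c = 38.7 px.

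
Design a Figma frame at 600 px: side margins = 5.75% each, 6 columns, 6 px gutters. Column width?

83.5 px

Each margin = 5.75% of 600 = 34.5 px; content = 600 − 2·34.5 = 531 px.
531 − 5·6 = 501; ÷6 gives c = 83.5 px.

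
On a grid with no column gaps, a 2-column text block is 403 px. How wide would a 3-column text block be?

604.5 px

With no column gaps, each column is 403/2 = 201.5 px.
With no column gaps, 3 columns span 3·201.5 = 604.5 px.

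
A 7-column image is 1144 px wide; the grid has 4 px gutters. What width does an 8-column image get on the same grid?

7c + 6·4 = 1144 → 7c = 1120 → c = 160 px.
Span of 8: 8·160 + 7·4 = 1280 + 28 = 1308 px.

1308 px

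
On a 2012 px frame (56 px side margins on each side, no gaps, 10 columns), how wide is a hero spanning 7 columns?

1330 px

Content width = 2012 − 2·56 = 1900 px.
10c = 1900 → c = 190 px.
With no gaps, 7 columns span 7·190 = 1330 px.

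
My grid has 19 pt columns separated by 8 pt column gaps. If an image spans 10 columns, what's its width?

262 pt

10 columns plus 9 column gaps: 190 + 72 = 262 pt.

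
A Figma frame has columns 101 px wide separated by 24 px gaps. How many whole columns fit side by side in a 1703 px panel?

k columns need k·101 + (k−1)·24 = k·125 − 24.
k·125 − 24 ≤ 1703 → k ≤ 1727 / 125 ≈ 13.82, so k = 13.

13 columns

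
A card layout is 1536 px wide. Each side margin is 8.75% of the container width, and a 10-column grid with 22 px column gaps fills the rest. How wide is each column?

Margins: 8.75% × 1536 = 134.4 px each, so content = 1536 − 268.8 = 1267.2 px.
1267.2 − 9·22 = 1069.2; ÷10 gives c = 106.92 px.

106.92 px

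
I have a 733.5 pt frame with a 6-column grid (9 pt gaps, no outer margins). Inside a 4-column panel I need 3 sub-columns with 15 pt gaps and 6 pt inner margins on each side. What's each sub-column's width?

148 pt

Subtracting 5 gaps of 9 leaves 688.5 for 6 columns, so c = 114.75 pt.
4-column span = 4·114.75 + 3·9 = 486 pt.
Inner content = 486 − 2·6 = 474 pt.
Subtracting 2 gaps of 15 leaves 444 for 3 columns, so d = 148 pt.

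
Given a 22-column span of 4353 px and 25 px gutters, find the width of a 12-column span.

2363 px

22 columns + 21 gutters: 22c + 21·25 = 4353.
22c = 4353 − 525 = 3828, so c = 174 px.
12 columns plus 11 gutters: 2088 + 275 = 2363 px.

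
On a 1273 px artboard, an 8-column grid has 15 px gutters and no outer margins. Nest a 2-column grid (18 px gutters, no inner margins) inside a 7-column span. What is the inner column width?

Subtracting 7 gutters of 15 leaves 1168 for 8 columns, so c = 146 px.
7-column span = 7·146 + 6·15 = 1112 px.
1112 − 1·18 = 1094; ÷2 gives d = 547 px.

547 px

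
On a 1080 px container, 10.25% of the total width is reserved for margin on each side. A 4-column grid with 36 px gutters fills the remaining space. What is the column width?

Each margin = 10.25% of 1080 = 110.7 px; content = 1080 − 2·110.7 = 858.6 px.
4c + 3·36 = 858.6 → 4c = 750.6 → c = 187.65 px.

187.65 px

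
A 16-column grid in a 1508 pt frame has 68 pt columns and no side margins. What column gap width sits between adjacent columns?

28 pt

16 columns take 16·68 = 1088 pt; remaining 420 splits into 15 column gaps.
g = 420 / 15 = 28 pt.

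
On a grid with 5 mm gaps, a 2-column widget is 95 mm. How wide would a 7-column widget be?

2 columns + 1 gap: 2c + 1·5 = 95.
2c = 95 − 5 = 90, so c = 45 mm.
7 columns plus 6 gaps: 315 + 30 = 345 mm.

345 mm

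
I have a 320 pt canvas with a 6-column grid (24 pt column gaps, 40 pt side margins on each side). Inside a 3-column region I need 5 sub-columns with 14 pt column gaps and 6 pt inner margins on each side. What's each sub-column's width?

8 pt

Take off 80 pt of margins, leaving 240 pt.
6 columns + 5 column gaps: 6c + 5·24 = 240.
6c = 240 − 120 = 120, so c = 20 pt.
3 columns plus 2 column gaps: 60 + 48 = 108 pt.
Inner content = 108 − 2·6 = 96 pt.
5d + 4·14 = 96 → 5d = 40 → d = 8 pt.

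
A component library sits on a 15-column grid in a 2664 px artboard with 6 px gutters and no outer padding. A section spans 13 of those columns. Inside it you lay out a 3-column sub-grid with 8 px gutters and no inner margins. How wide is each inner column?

2664 − 14·6 = 2580; ÷15 gives c = 172 px.
13-column span = 13·172 + 12·6 = 2308 px.
Subtracting 2 gutters of 8 leaves 2292 for 3 columns, so d = 764 px.

764 px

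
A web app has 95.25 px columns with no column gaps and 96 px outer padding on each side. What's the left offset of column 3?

286.5 px

Before column 3: the margin + 2 columns + 2 column gaps.
Offset = 96 + 2·(95.25 + 0) = 96 + 190.5 = 286.5 px.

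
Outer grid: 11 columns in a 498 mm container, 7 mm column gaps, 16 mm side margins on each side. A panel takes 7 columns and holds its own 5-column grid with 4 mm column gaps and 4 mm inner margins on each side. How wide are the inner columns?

Inside the margins: 498 − 32 = 466 mm.
466 − 10·7 = 396; ÷11 gives c = 36 mm.
7-column span = 7·36 + 6·7 = 294 mm.
Inner content = 294 − 2·4 = 286 mm.
Subtracting 4 column gaps of 4 leaves 270 for 5 columns, so d = 54 mm.

54 mm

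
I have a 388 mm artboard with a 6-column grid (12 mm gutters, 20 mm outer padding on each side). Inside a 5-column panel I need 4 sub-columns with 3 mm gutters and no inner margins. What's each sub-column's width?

69.75 mm

Inside the margins: 388 − 40 = 348 mm.
6 columns + 5 gutters: 6c + 5·12 = 348.
6c = 348 − 60 = 288, so c = 48 mm.
5 columns plus 4 gutters: 240 + 48 = 288 mm.
4 columns + 3 gutters: 4d + 3·3 = 288.
4d = 288 − 9 = 279, so d = 69.75 mm.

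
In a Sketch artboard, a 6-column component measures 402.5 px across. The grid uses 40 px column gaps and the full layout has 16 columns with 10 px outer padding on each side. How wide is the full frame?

1160 px

Subtracting 5 column gaps of 40 leaves 202.5 for 6 columns, so c = 33.75 px.
Frame = 2·10 + 16·33.75 + 15·40 = 20 + 540 + 600 = 1160 px.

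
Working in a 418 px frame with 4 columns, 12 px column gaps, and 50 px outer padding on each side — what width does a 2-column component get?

Inside the margins: 418 − 100 = 318 px.
Subtracting 3 column gaps of 12 leaves 282 for 4 columns, so c = 70.5 px.
2-column span = 2·70.5 + 1·12 = 153 px.

153 px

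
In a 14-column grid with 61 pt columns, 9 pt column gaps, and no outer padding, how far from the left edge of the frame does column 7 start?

Before column 7: 6 columns + 6 column gaps.
Offset = 6·(61 + 9) = 6·70 = 420 pt.

420 pt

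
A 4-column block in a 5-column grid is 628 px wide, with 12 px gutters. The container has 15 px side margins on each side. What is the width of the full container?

4 columns + 3 gutters: 4c + 3·12 = 628.
4c = 628 − 36 = 592, so c = 148 px.
Total width: 2·15 + 5·148 + 4·12 = 818 px.

818 px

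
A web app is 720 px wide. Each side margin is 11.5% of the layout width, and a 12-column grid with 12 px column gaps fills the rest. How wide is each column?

Each margin = 11.5% of 720 = 82.8 px; content = 720 − 2·82.8 = 554.4 px.
12c + 11·12 = 554.4 → 12c = 422.4 → c = 35.2 px.

35.2 px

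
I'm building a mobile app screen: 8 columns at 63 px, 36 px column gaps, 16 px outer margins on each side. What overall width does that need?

788 px

Frame = 2·16 + 8·63 + 7·36 = 32 + 504 + 252 = 788 px.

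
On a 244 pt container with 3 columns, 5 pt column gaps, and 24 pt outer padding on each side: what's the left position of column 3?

Content = 244 − 2·24 = 196 pt.
3 columns + 2 column gaps: 3c + 2·5 = 196.
3c = 196 − 10 = 186, so c = 62 pt.
Each column+gutter stride is 67 pt; 2 of them past the 24 pt margin is 24 + 134 = 158 pt.

158 pt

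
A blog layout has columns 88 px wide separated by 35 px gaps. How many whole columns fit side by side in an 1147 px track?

9 columns: 9·88 + 8·35 = 1072 px ≤ 1147.
10 columns: 1195 px > 1147. So 9.

9 columns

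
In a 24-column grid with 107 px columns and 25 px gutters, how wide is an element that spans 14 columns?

1823 px

Span of 14: 14·107 + 13·25 = 1498 + 325 = 1823 px.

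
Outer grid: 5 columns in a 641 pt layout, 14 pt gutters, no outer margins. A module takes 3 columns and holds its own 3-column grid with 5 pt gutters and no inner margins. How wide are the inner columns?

123 pt

5c + 4·14 = 641 → 5c = 585 → c = 117 pt.
3 columns plus 2 gutters: 351 + 28 = 379 pt.
3d + 2·5 = 379 → 3d = 369 → d = 123 pt.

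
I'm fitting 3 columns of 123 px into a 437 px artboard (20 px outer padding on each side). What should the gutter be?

Content width = 437 − 2·20 = 397 px.
Columns use 369 px, leaving 28 px across 2 gutters = 14 px each.

14 px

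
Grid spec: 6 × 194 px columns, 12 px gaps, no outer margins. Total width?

1224 px

Layout = 6·194 + 5·12 = 1164 + 60 = 1224 px.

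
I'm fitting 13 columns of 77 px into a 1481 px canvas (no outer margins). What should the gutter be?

40 px

13·77 + 12g = 1481 → 12g = 480 → g = 40 px.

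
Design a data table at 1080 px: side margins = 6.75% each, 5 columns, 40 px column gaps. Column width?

Margins: 6.75% × 1080 = 72.9 px each, so content = 1080 − 145.8 = 934.2 px.
934.2 − 4·40 = 774.2; ÷5 gives c = 154.84 px.

154.84 px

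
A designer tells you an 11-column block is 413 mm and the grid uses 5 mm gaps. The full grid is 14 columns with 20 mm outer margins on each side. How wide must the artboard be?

567 mm

11 columns + 10 gaps: 11c + 10·5 = 413.
11c = 413 − 50 = 363, so c = 33 mm.
Total width: 2·20 + 14·33 + 13·5 = 567 mm.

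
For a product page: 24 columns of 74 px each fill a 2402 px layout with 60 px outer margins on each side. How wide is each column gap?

Inside the margins: 2402 − 120 = 2282 px.
Columns use 1776 px, leaving 506 px across 23 column gaps = 22 px each.

22 px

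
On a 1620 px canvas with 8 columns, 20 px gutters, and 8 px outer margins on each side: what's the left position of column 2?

Take off 16 px of margins, leaving 1604 px.
1604 − 7·20 = 1464; ÷8 gives c = 183 px.
Before column 2: the margin + 1 column + 1 gutter.
Offset = 8 + 1·(183 + 20) = 8 + 203 = 211 px.

211 px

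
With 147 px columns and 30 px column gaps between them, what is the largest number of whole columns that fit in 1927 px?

k columns need k·147 + (k−1)·30 = k·177 − 30.
k·177 − 30 ≤ 1927 → k ≤ 1957 / 177 ≈ 11.06, so k = 11.

11 columns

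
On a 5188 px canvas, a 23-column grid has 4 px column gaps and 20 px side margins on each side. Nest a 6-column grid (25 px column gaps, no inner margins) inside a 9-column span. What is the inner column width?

Inside the margins: 5188 − 40 = 5148 px.
Subtracting 22 column gaps of 4 leaves 5060 for 23 columns, so c = 220 px.
9 columns plus 8 column gaps: 1980 + 32 = 2012 px.
6 columns + 5 column gaps: 6d + 5·25 = 2012.
6d = 2012 − 125 = 1887, so d = 314.5 px.

314.5 px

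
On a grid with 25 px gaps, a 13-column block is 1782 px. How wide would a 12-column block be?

1643 px

Subtracting 12 gaps of 25 leaves 1482 for 13 columns, so c = 114 px.
12 columns plus 11 gaps: 1368 + 275 = 1643 px.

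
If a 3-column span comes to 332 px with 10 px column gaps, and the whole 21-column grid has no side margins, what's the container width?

3 columns + 2 column gaps: 3c + 2·10 = 332.
3c = 332 − 20 = 312, so c = 104 px.
Container = 21·104 + 20·10 = 2184 + 200 = 2384 px.

2384 px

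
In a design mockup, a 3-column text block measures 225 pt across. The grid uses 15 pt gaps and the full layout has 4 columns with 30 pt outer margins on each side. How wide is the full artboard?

365 pt

Subtracting 2 gaps of 15 leaves 195 for 3 columns, so c = 65 pt.
Adding margins, columns and gutters: 60 + 260 + 45 = 365 pt.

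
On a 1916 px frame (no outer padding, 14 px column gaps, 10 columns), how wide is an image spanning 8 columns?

1916 − 9·14 = 1790; ÷10 gives c = 179 px.
Span of 8: 8·179 + 7·14 = 1432 + 98 = 1530 px.

1530 px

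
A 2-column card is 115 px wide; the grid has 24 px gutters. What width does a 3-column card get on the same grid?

184.5 px

2c + 1·24 = 115 → 2c = 91 → c = 45.5 px.
Span of 3: 3·45.5 + 2·24 = 136.5 + 48 = 184.5 px.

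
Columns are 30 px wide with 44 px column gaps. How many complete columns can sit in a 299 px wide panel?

4 columns

4 columns: 4·30 + 3·44 = 252 px ≤ 299.
5 columns: 326 px > 299. So 4.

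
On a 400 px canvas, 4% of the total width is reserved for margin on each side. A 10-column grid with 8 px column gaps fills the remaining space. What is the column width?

29.6 px

Margins: 4% × 400 = 16 px each, so content = 400 − 32 = 368 px.
Subtracting 9 column gaps of 8 leaves 296 for 10 columns, so c = 29.6 px.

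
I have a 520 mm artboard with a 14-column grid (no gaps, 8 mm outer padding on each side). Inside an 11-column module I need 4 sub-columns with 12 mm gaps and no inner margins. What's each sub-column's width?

Take off 16 mm of margins, leaving 504 mm.
504 / 14 = 36 mm per column.
With no gaps, 11 columns span 11·36 = 396 mm.
4d + 3·12 = 396 → 4d = 360 → d = 90 mm.

90 mm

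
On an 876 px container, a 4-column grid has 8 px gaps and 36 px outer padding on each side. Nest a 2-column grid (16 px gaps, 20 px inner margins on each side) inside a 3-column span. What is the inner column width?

272.5 px

Take off 72 px of margins, leaving 804 px.
4 columns + 3 gaps: 4c + 3·8 = 804.
4c = 804 − 24 = 780, so c = 195 px.
3-column span = 3·195 + 2·8 = 601 px.
Inner content = 601 − 2·20 = 561 px.
561 − 1·16 = 545; ÷2 gives d = 272.5 px.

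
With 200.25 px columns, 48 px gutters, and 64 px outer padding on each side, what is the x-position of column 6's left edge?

1305.25 px

Each column+gutter stride is 248.25 px; 5 of them past the 64 px margin is 64 + 1241.25 = 1305.25 px.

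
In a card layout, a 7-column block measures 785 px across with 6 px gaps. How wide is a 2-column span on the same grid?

220 px

785 − 6·6 = 749; ÷7 gives c = 107 px.
2 columns plus 1 gap: 214 + 6 = 220 px.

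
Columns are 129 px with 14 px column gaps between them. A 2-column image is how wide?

2 columns plus 1 column gap: 258 + 14 = 272 px.

272 px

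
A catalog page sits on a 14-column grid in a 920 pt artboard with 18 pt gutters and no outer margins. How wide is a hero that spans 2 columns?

116 pt

14 columns + 13 gutters: 14c + 13·18 = 920.
14c = 920 − 234 = 686, so c = 49 pt.
2-column span = 2·49 + 1·18 = 116 pt.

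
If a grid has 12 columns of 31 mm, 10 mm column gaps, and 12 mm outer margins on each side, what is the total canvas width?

Total width: 2·12 + 12·31 + 11·10 = 506 mm.

506 mm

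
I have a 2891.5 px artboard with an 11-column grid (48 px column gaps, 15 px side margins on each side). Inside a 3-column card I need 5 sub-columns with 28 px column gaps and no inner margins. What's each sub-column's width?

126.7 px

Subtract both margins: 2891.5 − 2·15 = 2861.5 px.
2861.5 − 10·48 = 2381.5; ÷11 gives c = 216.5 px.
Span of 3: 3·216.5 + 2·48 = 649.5 + 96 = 745.5 px.
745.5 − 4·28 = 633.5; ÷5 gives d = 126.7 px.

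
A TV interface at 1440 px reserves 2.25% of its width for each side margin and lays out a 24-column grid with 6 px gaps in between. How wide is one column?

51.55 px

Each margin = 2.25% of 1440 = 32.4 px; content = 1440 − 2·32.4 = 1375.2 px.
Subtracting 23 gaps of 6 leaves 1237.2 for 24 columns, so c = 51.55 px.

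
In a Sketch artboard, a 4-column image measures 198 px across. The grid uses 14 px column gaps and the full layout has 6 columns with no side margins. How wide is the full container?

304 px

4 columns + 3 column gaps: 4c + 3·14 = 198.
4c = 198 − 42 = 156, so c = 39 px.
Summing: 234 + 70 = 304 px.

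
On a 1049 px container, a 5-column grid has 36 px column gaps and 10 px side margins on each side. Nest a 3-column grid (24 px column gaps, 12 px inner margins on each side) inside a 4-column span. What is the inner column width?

Take off 20 px of margins, leaving 1029 px.
1029 − 4·36 = 885; ÷5 gives c = 177 px.
4 columns plus 3 column gaps: 708 + 108 = 816 px.
Inner content = 816 − 2·12 = 792 px.
792 − 2·24 = 744; ÷3 gives d = 248 px.

248 px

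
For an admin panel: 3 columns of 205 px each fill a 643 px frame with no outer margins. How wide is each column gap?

3 columns take 3·205 = 615 px; remaining 28 splits into 2 column gaps.
g = 28 / 2 = 14 px.

14 px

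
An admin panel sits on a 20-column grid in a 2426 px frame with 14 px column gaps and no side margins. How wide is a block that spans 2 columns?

230 px

20c + 19·14 = 2426 → 20c = 2160 → c = 108 px.
2-column span = 2·108 + 1·14 = 230 px.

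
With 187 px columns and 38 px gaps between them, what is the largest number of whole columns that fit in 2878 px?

Each extra column adds 187 + 38 = 225 px.
(2878 + 38) / 225 = 12.96, so 12 columns fit.

12 columns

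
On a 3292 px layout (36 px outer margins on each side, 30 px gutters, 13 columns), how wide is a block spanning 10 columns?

Content width = 3292 − 2·36 = 3220 px.
13c + 12·30 = 3220 → 13c = 2860 → c = 220 px.
Span of 10: 10·220 + 9·30 = 2200 + 270 = 2470 px.

2470 px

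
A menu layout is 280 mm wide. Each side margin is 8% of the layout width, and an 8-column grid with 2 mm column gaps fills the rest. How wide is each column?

Each margin = 8% of 280 = 22.4 mm; content = 280 − 2·22.4 = 235.2 mm.
235.2 − 7·2 = 221.2; ÷8 gives c = 27.65 mm.

27.65 mm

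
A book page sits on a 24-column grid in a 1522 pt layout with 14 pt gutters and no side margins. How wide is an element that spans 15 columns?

946 pt

Subtracting 23 gutters of 14 leaves 1200 for 24 columns, so c = 50 pt.
15-column span = 15·50 + 14·14 = 946 pt.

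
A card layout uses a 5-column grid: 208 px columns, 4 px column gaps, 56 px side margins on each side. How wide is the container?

Total width: 2·56 + 5·208 + 4·4 = 1168 px.

1168 px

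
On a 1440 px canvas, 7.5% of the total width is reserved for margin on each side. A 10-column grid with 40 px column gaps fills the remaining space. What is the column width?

Each margin = 7.5% of 1440 = 108 px; content = 1440 − 2·108 = 1224 px.
Subtracting 9 column gaps of 40 leaves 864 for 10 columns, so c = 86.4 px.

86.4 px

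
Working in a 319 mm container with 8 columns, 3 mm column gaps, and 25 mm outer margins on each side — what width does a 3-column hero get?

Inside the margins: 319 − 50 = 269 mm.
8c + 7·3 = 269 → 8c = 248 → c = 31 mm.
3-column span = 3·31 + 2·3 = 99 mm.

99 mm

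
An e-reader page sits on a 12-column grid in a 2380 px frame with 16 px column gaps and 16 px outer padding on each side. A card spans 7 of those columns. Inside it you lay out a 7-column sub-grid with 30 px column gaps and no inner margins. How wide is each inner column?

169 px

Outer content = 2380 − 2·16 = 2348 px.
12 columns + 11 column gaps: 12c + 11·16 = 2348.
12c = 2348 − 176 = 2172, so c = 181 px.
7-column span = 7·181 + 6·16 = 1363 px.
1363 − 6·30 = 1183; ÷7 gives d = 169 px.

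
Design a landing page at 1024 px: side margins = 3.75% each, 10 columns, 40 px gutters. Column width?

58.72 px

1024 × (1 − 2·3.75%) = 1024 × 92.5% = 947.2 px for the columns.
10c + 9·40 = 947.2 → 10c = 587.2 → c = 58.72 px.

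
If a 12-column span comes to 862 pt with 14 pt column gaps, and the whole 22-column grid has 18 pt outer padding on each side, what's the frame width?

12c + 11·14 = 862 → 12c = 708 → c = 59 pt.
Frame = 2·18 + 22·59 + 21·14 = 36 + 1298 + 294 = 1628 pt.

1628 pt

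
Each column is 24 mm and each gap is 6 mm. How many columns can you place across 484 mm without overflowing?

16 columns

k columns need k·24 + (k−1)·6 = k·30 − 6.
k·30 − 6 ≤ 484 → k ≤ 490 / 30 ≈ 16.33, so k = 16.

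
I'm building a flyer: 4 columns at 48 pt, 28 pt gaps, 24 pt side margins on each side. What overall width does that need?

324 pt

Artboard = 2·24 + 4·48 + 3·28 = 48 + 192 + 84 = 324 pt.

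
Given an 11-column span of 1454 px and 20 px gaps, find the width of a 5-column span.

Subtracting 10 gaps of 20 leaves 1254 for 11 columns, so c = 114 px.
Span of 5: 5·114 + 4·20 = 570 + 80 = 650 px.

650 px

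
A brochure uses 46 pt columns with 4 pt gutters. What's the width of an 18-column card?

18 columns plus 17 gutters: 828 + 68 = 896 pt.

896 pt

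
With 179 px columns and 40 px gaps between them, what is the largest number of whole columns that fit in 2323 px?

k columns need k·179 + (k−1)·40 = k·219 − 40.
k·219 − 40 ≤ 2323 → k ≤ 2363 / 219 ≈ 10.79, so k = 10.

10 columns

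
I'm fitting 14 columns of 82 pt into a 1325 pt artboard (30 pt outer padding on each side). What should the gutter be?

9 pt

Subtract both margins: 1325 − 2·30 = 1265 pt.
Columns use 1148 pt, leaving 117 pt across 13 gutters = 9 pt each.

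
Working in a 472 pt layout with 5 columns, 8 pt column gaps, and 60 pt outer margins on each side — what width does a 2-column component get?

136 pt

Take off 120 pt of margins, leaving 352 pt.
Subtracting 4 column gaps of 8 leaves 320 for 5 columns, so c = 64 pt.
2-column span = 2·64 + 1·8 = 136 pt.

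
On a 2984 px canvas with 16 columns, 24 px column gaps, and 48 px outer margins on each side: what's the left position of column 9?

1504 px

Inside the margins: 2984 − 96 = 2888 px.
Subtracting 15 column gaps of 24 leaves 2528 for 16 columns, so c = 158 px.
Each column+gutter stride is 182 px; 8 of them past the 48 px margin is 48 + 1456 = 1504 px.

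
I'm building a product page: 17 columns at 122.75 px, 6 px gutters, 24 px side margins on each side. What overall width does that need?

2230.75 px

Adding margins, columns and gutters: 48 + 2086.75 + 96 = 2230.75 px.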